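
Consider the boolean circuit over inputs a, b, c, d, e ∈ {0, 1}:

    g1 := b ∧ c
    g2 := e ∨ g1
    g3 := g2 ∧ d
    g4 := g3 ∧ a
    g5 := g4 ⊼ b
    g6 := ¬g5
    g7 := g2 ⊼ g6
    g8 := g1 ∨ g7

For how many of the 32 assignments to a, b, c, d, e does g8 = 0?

1

g8 = g1 ∨ g7 must be 0, so both g1 = 0 and g7 = 0.
g1 = b ∧ c must be 0, so at least one of b, c is 0.
g7 = g2 ⊼ g6 must be 0, so both g2 = 1 and g6 = 1.
Enumerating the 32 input combinations, 1 give g8 = 0 and 31 give g8 = 1.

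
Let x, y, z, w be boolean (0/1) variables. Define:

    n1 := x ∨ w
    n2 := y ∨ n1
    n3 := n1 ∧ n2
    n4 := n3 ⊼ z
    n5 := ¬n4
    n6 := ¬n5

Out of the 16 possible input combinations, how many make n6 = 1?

n6 = ¬n5 must be 1, so n5 = 0.
n5 = ¬n4 must be 0, so n4 = 1.
n4 = n3 ⊼ z must be 1, so at least one of n3, z is 0.
Enumerating the 16 input combinations, 10 give n6 = 1 and 6 give n6 = 0.

10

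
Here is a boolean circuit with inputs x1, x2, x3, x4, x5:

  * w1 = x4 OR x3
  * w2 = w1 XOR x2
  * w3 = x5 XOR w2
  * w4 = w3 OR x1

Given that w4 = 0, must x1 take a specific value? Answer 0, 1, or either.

0

w4 = w3 OR x1 must be 0, so both w3 = 0 and x1 = 0.
Every assignment with w4 = 0 has x1 = 0; there are 8 such assignment(s).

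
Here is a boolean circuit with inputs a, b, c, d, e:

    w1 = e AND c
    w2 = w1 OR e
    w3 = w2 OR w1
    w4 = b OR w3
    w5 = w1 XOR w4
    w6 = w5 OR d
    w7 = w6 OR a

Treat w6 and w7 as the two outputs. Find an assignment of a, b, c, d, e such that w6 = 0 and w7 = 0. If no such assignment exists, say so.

a=0 b=0 c=1 d=0 e=0

Check with a=0 b=0 c=1 d=0 e=0:
w1 = e AND c = 0 AND 1 = 0
w2 = w1 OR e = 0 OR 0 = 0
w3 = w2 OR w1 = 0 OR 0 = 0
w4 = b OR w3 = 0 OR 0 = 0
w5 = w1 XOR w4 = 0 XOR 0 = 0
w6 = w5 OR d = 0 OR 0 = 0
w7 = w6 OR a = 0 OR 0 = 0
So w6 = 0 and w7 = 0.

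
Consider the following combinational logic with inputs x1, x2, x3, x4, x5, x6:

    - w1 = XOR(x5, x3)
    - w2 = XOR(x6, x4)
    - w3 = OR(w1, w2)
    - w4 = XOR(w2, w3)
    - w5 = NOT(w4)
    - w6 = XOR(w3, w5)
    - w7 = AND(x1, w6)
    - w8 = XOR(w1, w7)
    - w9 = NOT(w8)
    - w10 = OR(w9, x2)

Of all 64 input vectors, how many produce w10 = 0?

w10 = OR(w9, x2) must be 0, so both w9 = 0 and x2 = 0.
w9 = NOT(w8) must be 0, so w8 = 1.
w8 = XOR(w1, w7) must be 1, so w1 and w7 differ.
Enumerating the 64 input combinations, 16 give w10 = 0 and 48 give w10 = 1.

16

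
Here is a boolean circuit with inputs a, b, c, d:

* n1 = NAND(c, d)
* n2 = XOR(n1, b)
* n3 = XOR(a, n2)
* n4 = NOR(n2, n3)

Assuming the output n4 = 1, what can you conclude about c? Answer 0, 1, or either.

either

Both values of c occur among assignments with n4 = 1:
  c=0: a=0, b=1, c=0, d=0
  c=1: a=0, b=0, c=1, d=1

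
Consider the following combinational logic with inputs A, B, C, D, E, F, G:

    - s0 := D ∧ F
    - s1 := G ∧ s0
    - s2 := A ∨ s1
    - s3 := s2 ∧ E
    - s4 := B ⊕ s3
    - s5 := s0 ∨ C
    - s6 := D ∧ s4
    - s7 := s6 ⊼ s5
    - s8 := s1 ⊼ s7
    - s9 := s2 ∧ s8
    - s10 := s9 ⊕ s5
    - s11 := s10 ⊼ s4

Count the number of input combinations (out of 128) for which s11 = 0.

28

s11 = s10 ⊼ s4 must be 0, so both s10 = 1 and s4 = 1.
s10 = s9 ⊕ s5 must be 1, so s9 and s5 differ.
Enumerating the 128 input combinations, 28 give s11 = 0 and 100 give s11 = 1.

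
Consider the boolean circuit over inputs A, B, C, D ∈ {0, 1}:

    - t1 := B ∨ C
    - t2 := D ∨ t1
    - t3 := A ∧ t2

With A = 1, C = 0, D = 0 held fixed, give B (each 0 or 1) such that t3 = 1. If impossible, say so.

B=1

t3 = A ∧ t2 must be 1, so both A = 1 and t2 = 1.
Check with A = 1, C = 0, D = 0 and B=1:
t1 = B ∨ C = 1 ∨ 0 = 1
t2 = D ∨ t1 = 0 ∨ 1 = 1
t3 = A ∧ t2 = 1 ∧ 1 = 1
So t3 = 1.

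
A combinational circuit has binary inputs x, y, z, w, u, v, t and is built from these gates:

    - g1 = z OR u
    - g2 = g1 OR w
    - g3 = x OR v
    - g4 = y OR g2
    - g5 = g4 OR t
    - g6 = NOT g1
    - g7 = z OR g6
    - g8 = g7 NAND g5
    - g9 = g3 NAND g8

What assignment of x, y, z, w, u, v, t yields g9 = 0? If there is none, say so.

x=0, y=1, z=0, w=1, u=1, v=1, t=1

Check with x=0, y=1, z=0, w=1, u=1, v=1, t=1:
g1 = z OR u = 0 OR 1 = 1
g2 = g1 OR w = 1 OR 1 = 1
g3 = x OR v = 0 OR 1 = 1
g4 = y OR g2 = 1 OR 1 = 1
g5 = g4 OR t = 1 OR 1 = 1
g6 = NOT g1 = NOT 1 = 0
g7 = z OR g6 = 0 OR 0 = 0
g8 = g7 NAND g5 = 0 NAND 1 = 1
g9 = g3 NAND g8 = 1 NAND 1 = 0
So g9 = 0 as required.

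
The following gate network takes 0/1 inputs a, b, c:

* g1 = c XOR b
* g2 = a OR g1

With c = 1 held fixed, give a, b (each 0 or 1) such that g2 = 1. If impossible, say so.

a=1, b=1

g2 = a OR g1 must be 1, so at least one of a, g1 is 1.
Check with c = 1 and a=1, b=1:
g1 = c XOR b = 1 XOR 1 = 0
g2 = a OR g1 = 1 OR 0 = 1
So g2 = 1.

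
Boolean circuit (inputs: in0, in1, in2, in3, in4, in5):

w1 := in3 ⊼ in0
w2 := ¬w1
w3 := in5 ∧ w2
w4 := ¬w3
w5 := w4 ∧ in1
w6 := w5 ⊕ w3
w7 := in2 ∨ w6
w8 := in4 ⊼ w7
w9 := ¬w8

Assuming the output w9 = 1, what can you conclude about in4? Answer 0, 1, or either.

w9 = ¬w8 must be 1, so w8 = 0.
Every assignment with w9 = 1 has in4 = 1; there are 25 such assignment(s).

1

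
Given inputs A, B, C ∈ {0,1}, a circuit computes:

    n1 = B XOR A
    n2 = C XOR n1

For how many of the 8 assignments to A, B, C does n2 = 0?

n2 = C XOR n1 must be 0, so C and n1 are equal.
Satisfying assignments:
  A=0, B=0, C=0
  A=0, B=1, C=1
  A=1, B=0, C=1
  A=1, B=1, C=0

4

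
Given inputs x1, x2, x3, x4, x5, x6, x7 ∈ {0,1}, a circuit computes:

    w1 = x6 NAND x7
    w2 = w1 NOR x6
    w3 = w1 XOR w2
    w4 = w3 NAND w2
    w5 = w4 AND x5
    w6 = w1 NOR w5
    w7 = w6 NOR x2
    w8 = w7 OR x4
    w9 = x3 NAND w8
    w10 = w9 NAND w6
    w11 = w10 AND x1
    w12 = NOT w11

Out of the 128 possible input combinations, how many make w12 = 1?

w12 = NOT w11 must be 1, so w11 = 0.
w11 = w10 AND x1 must be 0, so at least one of w10, x1 is 0.
Enumerating the 128 input combinations, 70 give w12 = 1 and 58 give w12 = 0.

70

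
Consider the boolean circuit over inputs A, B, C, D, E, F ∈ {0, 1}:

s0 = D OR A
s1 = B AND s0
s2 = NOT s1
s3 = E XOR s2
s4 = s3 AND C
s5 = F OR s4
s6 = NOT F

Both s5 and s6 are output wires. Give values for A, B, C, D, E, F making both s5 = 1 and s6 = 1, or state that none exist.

Check with A=0 B=1 C=1 D=0 E=0 F=0:
s0 = D OR A = 0 OR 0 = 0
s1 = B AND s0 = 1 AND 0 = 0
s2 = NOT s1 = NOT 0 = 1
s3 = E XOR s2 = 0 XOR 1 = 1
s4 = s3 AND C = 1 AND 1 = 1
s5 = F OR s4 = 0 OR 1 = 1
s6 = NOT F = NOT 0 = 1
So s5 = 1 and s6 = 1.

A=0 B=1 C=1 D=0 E=0 F=0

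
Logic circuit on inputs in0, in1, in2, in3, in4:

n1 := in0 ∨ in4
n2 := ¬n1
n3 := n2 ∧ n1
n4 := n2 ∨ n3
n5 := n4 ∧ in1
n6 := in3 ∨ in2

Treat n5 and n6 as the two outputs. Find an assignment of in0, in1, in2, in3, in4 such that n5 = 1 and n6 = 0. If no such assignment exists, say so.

in0=0, in1=1, in2=0, in3=0, in4=0

Check with in0=0, in1=1, in2=0, in3=0, in4=0:
n1 = in0 ∨ in4 = 0 ∨ 0 = 0
n2 = ¬n1 = ¬0 = 1
n3 = n2 ∧ n1 = 1 ∧ 0 = 0
n4 = n2 ∨ n3 = 1 ∨ 0 = 1
n5 = n4 ∧ in1 = 1 ∧ 1 = 1
n6 = in3 ∨ in2 = 0 ∨ 0 = 0
So n5 = 1 and n6 = 0.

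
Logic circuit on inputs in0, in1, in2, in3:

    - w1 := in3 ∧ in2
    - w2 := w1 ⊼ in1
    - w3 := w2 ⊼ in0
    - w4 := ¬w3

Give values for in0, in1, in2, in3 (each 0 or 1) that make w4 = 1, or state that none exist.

w4 = ¬w3 must be 1, so w3 = 0.
w3 = w2 ⊼ in0 must be 0, so both w2 = 1 and in0 = 1.
Check with in0=1, in1=0, in2=1, in3=1:
w1 = in3 ∧ in2 = 1 ∧ 1 = 1
w2 = w1 ⊼ in1 = 1 ⊼ 0 = 1
w3 = w2 ⊼ in0 = 1 ⊼ 1 = 0
w4 = ¬w3 = ¬0 = 1
So w4 = 1 as required.

in0=1, in1=0, in2=1, in3=1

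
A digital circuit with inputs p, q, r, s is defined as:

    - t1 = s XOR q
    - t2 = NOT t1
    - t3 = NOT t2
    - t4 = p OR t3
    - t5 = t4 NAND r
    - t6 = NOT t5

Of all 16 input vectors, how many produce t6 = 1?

6

t6 = NOT t5 must be 1, so t5 = 0.
Enumerating the 16 input combinations, 6 give t6 = 1 and 10 give t6 = 0.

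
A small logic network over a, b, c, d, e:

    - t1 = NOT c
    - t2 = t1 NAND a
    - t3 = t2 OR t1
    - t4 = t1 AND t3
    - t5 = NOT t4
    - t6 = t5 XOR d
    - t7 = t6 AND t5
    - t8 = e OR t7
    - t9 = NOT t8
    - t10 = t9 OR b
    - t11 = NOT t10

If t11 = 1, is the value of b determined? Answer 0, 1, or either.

0

t11 = NOT t10 must be 1, so t10 = 0.
t10 = t9 OR b must be 0, so both t9 = 0 and b = 0.
t9 = NOT t8 must be 0, so t8 = 1.
Every assignment with t11 = 1 has b = 0; there are 10 such assignment(s).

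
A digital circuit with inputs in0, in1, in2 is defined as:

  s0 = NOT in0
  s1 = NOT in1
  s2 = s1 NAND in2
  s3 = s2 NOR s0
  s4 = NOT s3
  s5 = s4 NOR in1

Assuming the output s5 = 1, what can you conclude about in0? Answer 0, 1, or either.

1

s5 = s4 NOR in1 must be 1, so both s4 = 0 and in1 = 0.
s4 = NOT s3 must be 0, so s3 = 1.
s3 = s2 NOR s0 must be 1, so both s2 = 0 and s0 = 0.
Every assignment with s5 = 1 has in0 = 1; there are 1 such assignment(s).
  in0=1, in1=0, in2=1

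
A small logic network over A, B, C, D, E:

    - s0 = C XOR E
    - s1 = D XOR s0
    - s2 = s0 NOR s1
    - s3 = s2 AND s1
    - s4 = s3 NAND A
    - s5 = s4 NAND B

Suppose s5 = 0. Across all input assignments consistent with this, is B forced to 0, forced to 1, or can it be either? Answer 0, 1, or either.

1

s5 = s4 NAND B must be 0, so both s4 = 1 and B = 1.
s4 = s3 NAND A must be 1, so at least one of s3, A is 0.
Every assignment with s5 = 0 has B = 1; there are 16 such assignment(s).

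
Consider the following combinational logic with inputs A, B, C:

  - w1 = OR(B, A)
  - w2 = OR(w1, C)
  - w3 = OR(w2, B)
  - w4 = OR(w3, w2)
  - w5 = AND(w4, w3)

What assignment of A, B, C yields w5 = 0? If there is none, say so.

w5 = AND(w4, w3) must be 0, so at least one of w4, w3 is 0.
Check with A=0, B=0, C=0:
w1 = OR(B, A) = OR(0, 0) = 0
w2 = OR(w1, C) = OR(0, 0) = 0
w3 = OR(w2, B) = OR(0, 0) = 0
w4 = OR(w3, w2) = OR(0, 0) = 0
w5 = AND(w4, w3) = AND(0, 0) = 0
So w5 = 0 as required.

A=0, B=0, C=0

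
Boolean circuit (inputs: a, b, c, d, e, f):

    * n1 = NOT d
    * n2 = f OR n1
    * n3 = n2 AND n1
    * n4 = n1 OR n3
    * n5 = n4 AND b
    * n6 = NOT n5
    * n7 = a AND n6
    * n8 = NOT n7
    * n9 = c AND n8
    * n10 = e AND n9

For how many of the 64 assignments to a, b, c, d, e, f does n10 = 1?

n10 = e AND n9 must be 1, so both e = 1 and n9 = 1.
n9 = c AND n8 must be 1, so both c = 1 and n8 = 1.
Enumerating the 64 input combinations, 10 give n10 = 1 and 54 give n10 = 0.

10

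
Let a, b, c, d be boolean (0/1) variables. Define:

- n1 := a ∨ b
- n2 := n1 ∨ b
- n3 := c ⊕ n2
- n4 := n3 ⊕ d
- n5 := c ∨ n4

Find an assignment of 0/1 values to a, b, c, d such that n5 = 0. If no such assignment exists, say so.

n5 = c ∨ n4 must be 0, so both c = 0 and n4 = 0.
n4 = n3 ⊕ d must be 0, so n3 and d are equal.
Check with a=1 b=1 c=0 d=1:
n1 = a ∨ b = 1 ∨ 1 = 1
n2 = n1 ∨ b = 1 ∨ 1 = 1
n3 = c ⊕ n2 = 0 ⊕ 1 = 1
n4 = n3 ⊕ d = 1 ⊕ 1 = 0
n5 = c ∨ n4 = 0 ∨ 0 = 0
So n5 = 0 as required.

a=1 b=1 c=0 d=1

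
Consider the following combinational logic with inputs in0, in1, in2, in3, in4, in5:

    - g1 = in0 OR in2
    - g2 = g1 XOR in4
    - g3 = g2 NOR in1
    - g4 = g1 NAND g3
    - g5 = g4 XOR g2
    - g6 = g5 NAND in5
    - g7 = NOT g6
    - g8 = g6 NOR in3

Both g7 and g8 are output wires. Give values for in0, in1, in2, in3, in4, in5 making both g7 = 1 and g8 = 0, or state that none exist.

Check with in0=1, in1=1, in2=1, in3=1, in4=1, in5=1:
g1 = in0 OR in2 = 1 OR 1 = 1
g2 = g1 XOR in4 = 1 XOR 1 = 0
g3 = g2 NOR in1 = 0 NOR 1 = 0
g4 = g1 NAND g3 = 1 NAND 0 = 1
g5 = g4 XOR g2 = 1 XOR 0 = 1
g6 = g5 NAND in5 = 1 NAND 1 = 0
g7 = NOT g6 = NOT 0 = 1
g8 = g6 NOR in3 = 0 NOR 1 = 0
So g7 = 1 and g8 = 0.

in0=1, in1=1, in2=1, in3=1, in4=1, in5=1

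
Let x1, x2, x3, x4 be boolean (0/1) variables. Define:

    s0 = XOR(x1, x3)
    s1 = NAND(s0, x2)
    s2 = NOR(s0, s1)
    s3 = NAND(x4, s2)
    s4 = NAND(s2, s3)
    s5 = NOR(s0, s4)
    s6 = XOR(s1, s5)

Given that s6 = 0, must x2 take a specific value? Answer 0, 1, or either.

1

s6 = XOR(s1, s5) must be 0, so s1 and s5 are equal.
Every assignment with s6 = 0 has x2 = 1; there are 4 such assignment(s).
  x1=0, x2=1, x3=1, x4=0
  x1=0, x2=1, x3=1, x4=1
  x1=1, x2=1, x3=0, x4=0
  x1=1, x2=1, x3=0, x4=1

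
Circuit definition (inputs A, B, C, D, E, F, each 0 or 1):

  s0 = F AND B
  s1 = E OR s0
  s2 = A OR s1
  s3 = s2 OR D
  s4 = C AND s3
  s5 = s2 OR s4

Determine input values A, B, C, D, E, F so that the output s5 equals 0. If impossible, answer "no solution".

A=0, B=0, C=1, D=0, E=0, F=1

Check with A=0, B=0, C=1, D=0, E=0, F=1:
s0 = F AND B = 1 AND 0 = 0
s1 = E OR s0 = 0 OR 0 = 0
s2 = A OR s1 = 0 OR 0 = 0
s3 = s2 OR D = 0 OR 0 = 0
s4 = C AND s3 = 1 AND 0 = 0
s5 = s2 OR s4 = 0 OR 0 = 0
So s5 = 0 as required.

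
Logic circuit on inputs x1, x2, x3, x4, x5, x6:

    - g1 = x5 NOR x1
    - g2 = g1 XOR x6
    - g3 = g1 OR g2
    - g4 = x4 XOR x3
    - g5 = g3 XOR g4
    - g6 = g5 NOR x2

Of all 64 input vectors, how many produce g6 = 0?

48

g6 = g5 NOR x2 must be 0, so at least one of g5, x2 is 1.
Enumerating the 64 input combinations, 48 give g6 = 0 and 16 give g6 = 1.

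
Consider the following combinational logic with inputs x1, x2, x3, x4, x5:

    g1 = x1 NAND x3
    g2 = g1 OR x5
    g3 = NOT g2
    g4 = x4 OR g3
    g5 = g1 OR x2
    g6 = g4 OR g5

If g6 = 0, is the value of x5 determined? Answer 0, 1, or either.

1

g6 = g4 OR g5 must be 0, so both g4 = 0 and g5 = 0.
g4 = x4 OR g3 must be 0, so both x4 = 0 and g3 = 0.
g5 = g1 OR x2 must be 0, so both g1 = 0 and x2 = 0.
Every assignment with g6 = 0 has x5 = 1; there are 1 such assignment(s).
  x1=1, x2=0, x3=1, x4=0, x5=1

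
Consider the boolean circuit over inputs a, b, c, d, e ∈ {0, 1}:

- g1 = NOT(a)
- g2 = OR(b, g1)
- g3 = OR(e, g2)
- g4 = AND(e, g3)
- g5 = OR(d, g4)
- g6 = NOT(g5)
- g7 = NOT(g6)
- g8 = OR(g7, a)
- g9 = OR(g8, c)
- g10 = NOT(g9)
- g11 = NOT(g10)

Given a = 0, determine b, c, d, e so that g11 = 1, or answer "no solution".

g11 = NOT(g10) must be 1, so g10 = 0.
g10 = NOT(g9) must be 0, so g9 = 1.
Check with a = 0 and b=1, c=0, d=0, e=1:
g1 = NOT(a) = NOT 0 = 1
g2 = OR(b, g1) = OR(1, 1) = 1
g3 = OR(e, g2) = OR(1, 1) = 1
g4 = AND(e, g3) = AND(1, 1) = 1
g5 = OR(d, g4) = OR(0, 1) = 1
g6 = NOT(g5) = NOT 1 = 0
g7 = NOT(g6) = NOT 0 = 1
g8 = OR(g7, a) = OR(1, 0) = 1
g9 = OR(g8, c) = OR(1, 0) = 1
g10 = NOT(g9) = NOT 1 = 0
g11 = NOT(g10) = NOT 0 = 1
So g11 = 1.

b=1, c=0, d=0, e=1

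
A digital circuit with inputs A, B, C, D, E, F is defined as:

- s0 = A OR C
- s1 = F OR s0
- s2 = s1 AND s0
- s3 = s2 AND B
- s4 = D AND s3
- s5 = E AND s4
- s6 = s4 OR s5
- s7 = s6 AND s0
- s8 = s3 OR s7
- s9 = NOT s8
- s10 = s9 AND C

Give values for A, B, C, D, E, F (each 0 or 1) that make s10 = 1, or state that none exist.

s10 = s9 AND C must be 1, so both s9 = 1 and C = 1.
s9 = NOT s8 must be 1, so s8 = 0.
Check with A=1, B=0, C=1, D=1, E=1, F=1:
s0 = A OR C = 1 OR 1 = 1
s1 = F OR s0 = 1 OR 1 = 1
s2 = s1 AND s0 = 1 AND 1 = 1
s3 = s2 AND B = 1 AND 0 = 0
s4 = D AND s3 = 1 AND 0 = 0
s5 = E AND s4 = 1 AND 0 = 0
s6 = s4 OR s5 = 0 OR 0 = 0
s7 = s6 AND s0 = 0 AND 1 = 0
s8 = s3 OR s7 = 0 OR 0 = 0
s9 = NOT s8 = NOT 0 = 1
s10 = s9 AND C = 1 AND 1 = 1
So s10 = 1 as required.

A=1, B=0, C=1, D=1, E=1, F=1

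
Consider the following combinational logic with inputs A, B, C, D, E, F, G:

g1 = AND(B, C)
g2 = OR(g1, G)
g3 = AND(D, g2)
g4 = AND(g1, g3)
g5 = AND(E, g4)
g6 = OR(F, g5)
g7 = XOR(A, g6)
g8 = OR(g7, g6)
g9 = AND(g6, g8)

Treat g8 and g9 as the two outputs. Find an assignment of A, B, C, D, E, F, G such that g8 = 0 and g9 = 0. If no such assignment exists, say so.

Check with A=0, B=0, C=1, D=1, E=0, F=0, G=0:
g1 = AND(B, C) = AND(0, 1) = 0
g2 = OR(g1, G) = OR(0, 0) = 0
g3 = AND(D, g2) = AND(1, 0) = 0
g4 = AND(g1, g3) = AND(0, 0) = 0
g5 = AND(E, g4) = AND(0, 0) = 0
g6 = OR(F, g5) = OR(0, 0) = 0
g7 = XOR(A, g6) = XOR(0, 0) = 0
g8 = OR(g7, g6) = OR(0, 0) = 0
g9 = AND(g6, g8) = AND(0, 0) = 0
So g8 = 0 and g9 = 0.

A=0, B=0, C=1, D=1, E=0, F=0, G=0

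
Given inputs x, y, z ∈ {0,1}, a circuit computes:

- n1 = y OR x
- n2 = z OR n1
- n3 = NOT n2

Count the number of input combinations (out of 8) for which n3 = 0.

7

n3 = NOT n2 must be 0, so n2 = 1.
n2 = z OR n1 must be 1, so at least one of z, n1 is 1.
Enumerating the 8 input combinations, 7 give n3 = 0 and 1 give n3 = 1.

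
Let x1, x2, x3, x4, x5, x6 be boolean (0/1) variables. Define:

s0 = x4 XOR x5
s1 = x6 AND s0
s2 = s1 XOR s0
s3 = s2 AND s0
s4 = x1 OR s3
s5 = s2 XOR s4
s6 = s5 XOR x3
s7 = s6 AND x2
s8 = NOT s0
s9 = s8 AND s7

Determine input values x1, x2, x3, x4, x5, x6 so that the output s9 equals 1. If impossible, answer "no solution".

x1=1, x2=1, x3=0, x4=0, x5=0, x6=0

s9 = s8 AND s7 must be 1, so both s8 = 1 and s7 = 1.
Check with x1=1, x2=1, x3=0, x4=0, x5=0, x6=0:
s0 = x4 XOR x5 = 0 XOR 0 = 0
s1 = x6 AND s0 = 0 AND 0 = 0
s2 = s1 XOR s0 = 0 XOR 0 = 0
s3 = s2 AND s0 = 0 AND 0 = 0
s4 = x1 OR s3 = 1 OR 0 = 1
s5 = s2 XOR s4 = 0 XOR 1 = 1
s6 = s5 XOR x3 = 1 XOR 0 = 1
s7 = s6 AND x2 = 1 AND 1 = 1
s8 = NOT s0 = NOT 0 = 1
s9 = s8 AND s7 = 1 AND 1 = 1
So s9 = 1 as required.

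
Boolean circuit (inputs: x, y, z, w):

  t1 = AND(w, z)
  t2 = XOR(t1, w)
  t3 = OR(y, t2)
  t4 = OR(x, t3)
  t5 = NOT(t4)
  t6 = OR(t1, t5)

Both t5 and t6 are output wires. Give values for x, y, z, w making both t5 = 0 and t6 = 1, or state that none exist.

Check with x=0 y=1 z=1 w=1:
t1 = AND(w, z) = AND(1, 1) = 1
t2 = XOR(t1, w) = XOR(1, 1) = 0
t3 = OR(y, t2) = OR(1, 0) = 1
t4 = OR(x, t3) = OR(0, 1) = 1
t5 = NOT(t4) = NOT 1 = 0
t6 = OR(t1, t5) = OR(1, 0) = 1
So t5 = 0 and t6 = 1.

x=0 y=1 z=1 w=1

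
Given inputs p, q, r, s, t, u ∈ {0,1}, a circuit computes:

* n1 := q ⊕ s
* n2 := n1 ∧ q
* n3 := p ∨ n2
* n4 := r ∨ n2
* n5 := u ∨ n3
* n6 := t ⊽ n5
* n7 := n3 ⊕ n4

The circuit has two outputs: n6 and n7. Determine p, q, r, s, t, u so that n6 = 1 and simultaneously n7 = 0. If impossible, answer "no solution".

p=0, q=0, r=0, s=1, t=0, u=0

Check with p=0, q=0, r=0, s=1, t=0, u=0:
n1 = q ⊕ s = 0 ⊕ 1 = 1
n2 = n1 ∧ q = 1 ∧ 0 = 0
n3 = p ∨ n2 = 0 ∨ 0 = 0
n4 = r ∨ n2 = 0 ∨ 0 = 0
n5 = u ∨ n3 = 0 ∨ 0 = 0
n6 = t ⊽ n5 = 0 ⊽ 0 = 1
n7 = n3 ⊕ n4 = 0 ⊕ 0 = 0
So n6 = 1 and n7 = 0.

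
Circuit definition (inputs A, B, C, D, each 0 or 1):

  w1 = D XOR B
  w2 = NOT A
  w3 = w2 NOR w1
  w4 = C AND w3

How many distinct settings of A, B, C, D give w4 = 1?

w4 = C AND w3 must be 1, so both C = 1 and w3 = 1.
Satisfying assignments:
  A=1, B=0, C=1, D=0
  A=1, B=1, C=1, D=1

2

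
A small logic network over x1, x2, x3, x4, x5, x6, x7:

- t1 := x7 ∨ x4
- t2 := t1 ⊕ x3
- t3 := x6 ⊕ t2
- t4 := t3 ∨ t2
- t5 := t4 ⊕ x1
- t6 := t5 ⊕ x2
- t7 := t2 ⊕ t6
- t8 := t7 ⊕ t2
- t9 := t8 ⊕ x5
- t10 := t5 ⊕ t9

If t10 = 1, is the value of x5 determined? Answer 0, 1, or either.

Both values of x5 occur among assignments with t10 = 1:
  x5=0: x1=0, x2=1, x3=0, x4=0, x5=0, x6=0, x7=0
  x5=1: x1=0, x2=0, x3=0, x4=0, x5=1, x6=0, x7=0

either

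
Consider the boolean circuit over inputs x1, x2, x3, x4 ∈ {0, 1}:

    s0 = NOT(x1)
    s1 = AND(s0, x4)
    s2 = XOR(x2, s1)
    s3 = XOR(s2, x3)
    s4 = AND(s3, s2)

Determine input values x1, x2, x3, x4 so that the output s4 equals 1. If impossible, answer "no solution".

s4 = AND(s3, s2) must be 1, so both s3 = 1 and s2 = 1.
s3 = XOR(s2, x3) must be 1, so s2 and x3 differ.
Check with x1=1, x2=1, x3=0, x4=1:
s0 = NOT(x1) = NOT 1 = 0
s1 = AND(s0, x4) = AND(0, 1) = 0
s2 = XOR(x2, s1) = XOR(1, 0) = 1
s3 = XOR(s2, x3) = XOR(1, 0) = 1
s4 = AND(s3, s2) = AND(1, 1) = 1
So s4 = 1 as required.

x1=1, x2=1, x3=0, x4=1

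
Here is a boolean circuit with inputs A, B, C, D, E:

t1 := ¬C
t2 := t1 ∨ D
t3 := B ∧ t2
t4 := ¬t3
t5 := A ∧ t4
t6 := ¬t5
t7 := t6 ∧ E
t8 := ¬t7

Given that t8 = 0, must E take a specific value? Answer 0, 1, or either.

t8 = ¬t7 must be 0, so t7 = 1.
t7 = t6 ∧ E must be 1, so both t6 = 1 and E = 1.
Every assignment with t8 = 0 has E = 1; there are 11 such assignment(s).

1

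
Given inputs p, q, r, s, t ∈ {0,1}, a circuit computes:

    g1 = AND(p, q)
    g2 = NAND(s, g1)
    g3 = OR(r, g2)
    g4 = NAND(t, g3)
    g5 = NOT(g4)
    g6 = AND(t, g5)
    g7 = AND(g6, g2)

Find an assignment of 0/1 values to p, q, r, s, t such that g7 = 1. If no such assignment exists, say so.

p=0 q=0 r=0 s=0 t=1

g7 = AND(g6, g2) must be 1, so both g6 = 1 and g2 = 1.
Check with p=0 q=0 r=0 s=0 t=1:
g1 = AND(p, q) = AND(0, 0) = 0
g2 = NAND(s, g1) = NAND(0, 0) = 1
g3 = OR(r, g2) = OR(0, 1) = 1
g4 = NAND(t, g3) = NAND(1, 1) = 0
g5 = NOT(g4) = NOT 0 = 1
g6 = AND(t, g5) = AND(1, 1) = 1
g7 = AND(g6, g2) = AND(1, 1) = 1
So g7 = 1 as required.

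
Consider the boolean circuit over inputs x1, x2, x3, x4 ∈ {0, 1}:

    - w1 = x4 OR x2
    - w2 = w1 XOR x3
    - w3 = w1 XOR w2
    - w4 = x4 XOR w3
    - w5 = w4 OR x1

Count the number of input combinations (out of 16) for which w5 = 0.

4

w5 = w4 OR x1 must be 0, so both w4 = 0 and x1 = 0.
w4 = x4 XOR w3 must be 0, so x4 and w3 are equal.
Satisfying assignments:
  x1=0, x2=0, x3=0, x4=0
  x1=0, x2=0, x3=1, x4=1
  x1=0, x2=1, x3=0, x4=0
  x1=0, x2=1, x3=1, x4=1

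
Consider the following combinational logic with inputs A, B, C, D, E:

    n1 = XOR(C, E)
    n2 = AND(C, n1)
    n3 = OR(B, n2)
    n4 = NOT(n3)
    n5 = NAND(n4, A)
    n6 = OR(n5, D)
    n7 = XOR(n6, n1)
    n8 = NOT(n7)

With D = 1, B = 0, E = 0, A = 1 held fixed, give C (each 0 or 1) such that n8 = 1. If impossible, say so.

C=1

n8 = NOT(n7) must be 1, so n7 = 0.
n7 = XOR(n6, n1) must be 0, so n6 and n1 are equal.
Check with D = 1, B = 0, E = 0, A = 1 and C=1:
n1 = XOR(C, E) = XOR(1, 0) = 1
n2 = AND(C, n1) = AND(1, 1) = 1
n3 = OR(B, n2) = OR(0, 1) = 1
n4 = NOT(n3) = NOT 1 = 0
n5 = NAND(n4, A) = NAND(0, 1) = 1
n6 = OR(n5, D) = OR(1, 1) = 1
n7 = XOR(n6, n1) = XOR(1, 1) = 0
n8 = NOT(n7) = NOT 0 = 1
So n8 = 1.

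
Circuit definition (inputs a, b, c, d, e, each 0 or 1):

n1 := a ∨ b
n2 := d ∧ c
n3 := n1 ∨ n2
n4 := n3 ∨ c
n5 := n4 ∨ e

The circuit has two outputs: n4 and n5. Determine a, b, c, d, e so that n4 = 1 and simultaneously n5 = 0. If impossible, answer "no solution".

Across all 32 input combinations, none give both n4 = 1 and n5 = 0.

no solution exists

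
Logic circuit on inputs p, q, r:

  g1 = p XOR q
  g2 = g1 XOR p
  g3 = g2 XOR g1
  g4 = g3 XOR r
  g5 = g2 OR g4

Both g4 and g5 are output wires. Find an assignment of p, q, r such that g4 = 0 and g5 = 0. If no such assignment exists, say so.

Check with p=0, q=0, r=0:
g1 = p XOR q = 0 XOR 0 = 0
g2 = g1 XOR p = 0 XOR 0 = 0
g3 = g2 XOR g1 = 0 XOR 0 = 0
g4 = g3 XOR r = 0 XOR 0 = 0
g5 = g2 OR g4 = 0 OR 0 = 0
So g4 = 0 and g5 = 0.

p=0, q=0, r=0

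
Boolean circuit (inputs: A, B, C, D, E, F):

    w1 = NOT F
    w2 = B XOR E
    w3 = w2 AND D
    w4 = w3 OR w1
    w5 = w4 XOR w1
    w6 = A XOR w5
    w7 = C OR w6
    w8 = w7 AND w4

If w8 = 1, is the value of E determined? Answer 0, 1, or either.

either

Both values of E occur among assignments with w8 = 1:
  E=0: A=0, B=0, C=1, D=0, E=0, F=0
  E=1: A=0, B=0, C=0, D=1, E=1, F=1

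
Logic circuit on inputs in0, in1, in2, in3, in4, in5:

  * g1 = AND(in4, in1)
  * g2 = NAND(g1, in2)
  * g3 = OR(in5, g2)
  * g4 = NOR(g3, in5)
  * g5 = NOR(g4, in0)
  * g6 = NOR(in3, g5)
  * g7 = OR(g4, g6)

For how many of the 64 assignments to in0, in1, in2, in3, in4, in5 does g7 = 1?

19

g7 = OR(g4, g6) must be 1, so at least one of g4, g6 is 1.
Enumerating the 64 input combinations, 19 give g7 = 1 and 45 give g7 = 0.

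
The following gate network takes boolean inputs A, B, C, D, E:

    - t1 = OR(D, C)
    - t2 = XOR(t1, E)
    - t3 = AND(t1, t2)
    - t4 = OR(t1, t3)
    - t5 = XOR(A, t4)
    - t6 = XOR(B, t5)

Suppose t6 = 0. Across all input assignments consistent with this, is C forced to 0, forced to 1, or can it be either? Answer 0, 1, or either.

Both values of C occur among assignments with t6 = 0:
  C=0: A=0, B=0, C=0, D=0, E=0
  C=1: A=0, B=1, C=1, D=0, E=0

either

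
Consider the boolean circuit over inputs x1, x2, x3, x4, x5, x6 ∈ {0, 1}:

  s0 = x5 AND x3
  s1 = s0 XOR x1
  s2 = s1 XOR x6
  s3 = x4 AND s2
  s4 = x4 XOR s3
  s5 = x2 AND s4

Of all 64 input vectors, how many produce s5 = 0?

56

s5 = x2 AND s4 must be 0, so at least one of x2, s4 is 0.
Enumerating the 64 input combinations, 56 give s5 = 0 and 8 give s5 = 1.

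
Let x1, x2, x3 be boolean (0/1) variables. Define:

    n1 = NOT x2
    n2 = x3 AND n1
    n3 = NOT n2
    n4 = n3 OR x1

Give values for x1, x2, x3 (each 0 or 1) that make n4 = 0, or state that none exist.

Check with x1=0, x2=0, x3=1:
n1 = NOT x2 = NOT 0 = 1
n2 = x3 AND n1 = 1 AND 1 = 1
n3 = NOT n2 = NOT 1 = 0
n4 = n3 OR x1 = 0 OR 0 = 0
So n4 = 0 as required.

x1=0, x2=0, x3=1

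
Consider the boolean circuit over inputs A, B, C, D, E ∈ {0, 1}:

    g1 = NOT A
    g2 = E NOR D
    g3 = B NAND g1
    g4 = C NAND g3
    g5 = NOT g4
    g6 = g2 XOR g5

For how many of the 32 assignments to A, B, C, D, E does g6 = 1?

14

g6 = g2 XOR g5 must be 1, so g2 and g5 differ.
Enumerating the 32 input combinations, 14 give g6 = 1 and 18 give g6 = 0.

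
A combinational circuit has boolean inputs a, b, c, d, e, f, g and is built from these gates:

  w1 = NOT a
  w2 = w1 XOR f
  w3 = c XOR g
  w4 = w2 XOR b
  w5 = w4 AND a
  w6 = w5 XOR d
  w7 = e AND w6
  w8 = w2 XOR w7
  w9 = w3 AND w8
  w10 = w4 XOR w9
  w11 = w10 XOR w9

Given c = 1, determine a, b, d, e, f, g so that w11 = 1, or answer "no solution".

Check with c = 1 and a=0, b=0, d=1, e=0, f=0, g=0:
w1 = NOT a = NOT 0 = 1
w2 = w1 XOR f = 1 XOR 0 = 1
w3 = c XOR g = 1 XOR 0 = 1
w4 = w2 XOR b = 1 XOR 0 = 1
w5 = w4 AND a = 1 AND 0 = 0
w6 = w5 XOR d = 0 XOR 1 = 1
w7 = e AND w6 = 0 AND 1 = 0
w8 = w2 XOR w7 = 1 XOR 0 = 1
w9 = w3 AND w8 = 1 AND 1 = 1
w10 = w4 XOR w9 = 1 XOR 1 = 0
w11 = w10 XOR w9 = 0 XOR 1 = 1
So w11 = 1.

a=0, b=0, d=1, e=0, f=0, g=0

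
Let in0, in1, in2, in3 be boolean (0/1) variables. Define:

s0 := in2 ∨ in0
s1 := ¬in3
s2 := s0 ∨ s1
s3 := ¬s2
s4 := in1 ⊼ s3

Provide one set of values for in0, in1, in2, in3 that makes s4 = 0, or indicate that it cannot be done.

s4 = in1 ⊼ s3 must be 0, so both in1 = 1 and s3 = 1.
s3 = ¬s2 must be 1, so s2 = 0.
s2 = s0 ∨ s1 must be 0, so both s0 = 0 and s1 = 0.
Check with in0=0, in1=1, in2=0, in3=1:
s0 = in2 ∨ in0 = 0 ∨ 0 = 0
s1 = ¬in3 = ¬1 = 0
s2 = s0 ∨ s1 = 0 ∨ 0 = 0
s3 = ¬s2 = ¬0 = 1
s4 = in1 ⊼ s3 = 1 ⊼ 1 = 0
So s4 = 0 as required.

in0=0, in1=1, in2=0, in3=1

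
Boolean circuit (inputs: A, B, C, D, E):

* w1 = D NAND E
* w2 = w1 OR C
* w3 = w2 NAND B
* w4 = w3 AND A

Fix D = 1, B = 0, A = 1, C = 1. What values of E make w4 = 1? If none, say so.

w4 = w3 AND A must be 1, so both w3 = 1 and A = 1.
w3 = w2 NAND B must be 1, so at least one of w2, B is 0.
Check with D = 1, B = 0, A = 1, C = 1 and E=1:
w1 = D NAND E = 1 NAND 1 = 0
w2 = w1 OR C = 0 OR 1 = 1
w3 = w2 NAND B = 1 NAND 0 = 1
w4 = w3 AND A = 1 AND 1 = 1
So w4 = 1.

E=1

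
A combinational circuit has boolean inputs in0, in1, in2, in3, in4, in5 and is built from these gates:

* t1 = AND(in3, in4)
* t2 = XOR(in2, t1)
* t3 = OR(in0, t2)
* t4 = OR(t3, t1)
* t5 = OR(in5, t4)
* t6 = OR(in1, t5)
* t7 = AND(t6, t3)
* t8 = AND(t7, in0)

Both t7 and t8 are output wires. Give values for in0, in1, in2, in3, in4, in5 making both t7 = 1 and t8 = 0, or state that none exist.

in0=0, in1=0, in2=1, in3=0, in4=1, in5=0

Check with in0=0, in1=0, in2=1, in3=0, in4=1, in5=0:
t1 = AND(in3, in4) = AND(0, 1) = 0
t2 = XOR(in2, t1) = XOR(1, 0) = 1
t3 = OR(in0, t2) = OR(0, 1) = 1
t4 = OR(t3, t1) = OR(1, 0) = 1
t5 = OR(in5, t4) = OR(0, 1) = 1
t6 = OR(in1, t5) = OR(0, 1) = 1
t7 = AND(t6, t3) = AND(1, 1) = 1
t8 = AND(t7, in0) = AND(1, 0) = 0
So t7 = 1 and t8 = 0.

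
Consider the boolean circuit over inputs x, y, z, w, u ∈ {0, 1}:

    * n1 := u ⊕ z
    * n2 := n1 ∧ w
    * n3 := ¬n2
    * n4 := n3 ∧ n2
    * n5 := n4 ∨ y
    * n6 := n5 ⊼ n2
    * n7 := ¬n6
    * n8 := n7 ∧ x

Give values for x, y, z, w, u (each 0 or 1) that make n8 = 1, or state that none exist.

Check with x=1 y=1 z=0 w=1 u=1:
n1 = u ⊕ z = 1 ⊕ 0 = 1
n2 = n1 ∧ w = 1 ∧ 1 = 1
n3 = ¬n2 = ¬1 = 0
n4 = n3 ∧ n2 = 0 ∧ 1 = 0
n5 = n4 ∨ y = 0 ∨ 1 = 1
n6 = n5 ⊼ n2 = 1 ⊼ 1 = 0
n7 = ¬n6 = ¬0 = 1
n8 = n7 ∧ x = 1 ∧ 1 = 1
So n8 = 1 as required.

x=1 y=1 z=0 w=1 u=1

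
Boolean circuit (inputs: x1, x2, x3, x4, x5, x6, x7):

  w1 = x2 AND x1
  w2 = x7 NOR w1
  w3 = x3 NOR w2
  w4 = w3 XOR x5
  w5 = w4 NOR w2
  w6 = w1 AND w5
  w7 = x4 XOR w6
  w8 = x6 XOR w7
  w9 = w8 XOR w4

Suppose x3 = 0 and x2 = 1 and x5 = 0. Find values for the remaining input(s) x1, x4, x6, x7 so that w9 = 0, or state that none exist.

x1=1 x4=0 x6=1 x7=0

w9 = w8 XOR w4 must be 0, so w8 and w4 are equal.
Check with x3 = 0 and x2 = 1 and x5 = 0 and x1=1, x4=0, x6=1, x7=0:
w1 = x2 AND x1 = 1 AND 1 = 1
w2 = x7 NOR w1 = 0 NOR 1 = 0
w3 = x3 NOR w2 = 0 NOR 0 = 1
w4 = w3 XOR x5 = 1 XOR 0 = 1
w5 = w4 NOR w2 = 1 NOR 0 = 0
w6 = w1 AND w5 = 1 AND 0 = 0
w7 = x4 XOR w6 = 0 XOR 0 = 0
w8 = x6 XOR w7 = 1 XOR 0 = 1
w9 = w8 XOR w4 = 1 XOR 1 = 0
So w9 = 0.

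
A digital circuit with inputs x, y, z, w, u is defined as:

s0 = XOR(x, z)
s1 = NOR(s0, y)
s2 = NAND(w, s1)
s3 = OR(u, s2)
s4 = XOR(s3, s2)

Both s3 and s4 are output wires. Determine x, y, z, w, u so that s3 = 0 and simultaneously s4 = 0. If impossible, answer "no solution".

Check with x=1, y=0, z=1, w=1, u=0:
s0 = XOR(x, z) = XOR(1, 1) = 0
s1 = NOR(s0, y) = NOR(0, 0) = 1
s2 = NAND(w, s1) = NAND(1, 1) = 0
s3 = OR(u, s2) = OR(0, 0) = 0
s4 = XOR(s3, s2) = XOR(0, 0) = 0
So s3 = 0 and s4 = 0.

x=1, y=0, z=1, w=1, u=0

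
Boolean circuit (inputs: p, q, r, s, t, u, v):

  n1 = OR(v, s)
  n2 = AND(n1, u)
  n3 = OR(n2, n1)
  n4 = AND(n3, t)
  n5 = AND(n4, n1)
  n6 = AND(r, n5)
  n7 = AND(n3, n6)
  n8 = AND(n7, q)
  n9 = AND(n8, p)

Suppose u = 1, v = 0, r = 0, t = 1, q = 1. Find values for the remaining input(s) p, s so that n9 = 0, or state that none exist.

p=1, s=0

Check with u = 1, v = 0, r = 0, t = 1, q = 1 and p=1, s=0:
n1 = OR(v, s) = OR(0, 0) = 0
n2 = AND(n1, u) = AND(0, 1) = 0
n3 = OR(n2, n1) = OR(0, 0) = 0
n4 = AND(n3, t) = AND(0, 1) = 0
n5 = AND(n4, n1) = AND(0, 0) = 0
n6 = AND(r, n5) = AND(0, 0) = 0
n7 = AND(n3, n6) = AND(0, 0) = 0
n8 = AND(n7, q) = AND(0, 1) = 0
n9 = AND(n8, p) = AND(0, 1) = 0
So n9 = 0.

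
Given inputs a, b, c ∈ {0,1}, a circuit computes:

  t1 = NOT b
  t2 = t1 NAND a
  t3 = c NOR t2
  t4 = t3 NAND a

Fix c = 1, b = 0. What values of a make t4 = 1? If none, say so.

a=1

t4 = t3 NAND a must be 1, so at least one of t3, a is 0.
Check with c = 1, b = 0 and a=1:
t1 = NOT b = NOT 0 = 1
t2 = t1 NAND a = 1 NAND 1 = 0
t3 = c NOR t2 = 1 NOR 0 = 0
t4 = t3 NAND a = 0 NAND 1 = 1
So t4 = 1.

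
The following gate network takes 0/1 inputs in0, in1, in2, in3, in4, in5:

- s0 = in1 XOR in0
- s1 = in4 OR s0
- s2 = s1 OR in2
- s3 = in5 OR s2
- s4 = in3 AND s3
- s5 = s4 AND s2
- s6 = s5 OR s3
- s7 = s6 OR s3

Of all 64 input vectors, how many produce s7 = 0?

s7 = s6 OR s3 must be 0, so both s6 = 0 and s3 = 0.
s6 = s5 OR s3 must be 0, so both s5 = 0 and s3 = 0.
s3 = in5 OR s2 must be 0, so both in5 = 0 and s2 = 0.
Satisfying assignments:
  in0=0, in1=0, in2=0, in3=0, in4=0, in5=0
  in0=0, in1=0, in2=0, in3=1, in4=0, in5=0
  in0=1, in1=1, in2=0, in3=0, in4=0, in5=0
  in0=1, in1=1, in2=0, in3=1, in4=0, in5=0

4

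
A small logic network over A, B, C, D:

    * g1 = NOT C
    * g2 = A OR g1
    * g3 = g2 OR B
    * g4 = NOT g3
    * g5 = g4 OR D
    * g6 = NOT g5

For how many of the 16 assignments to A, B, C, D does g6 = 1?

g6 = NOT g5 must be 1, so g5 = 0.
Enumerating the 16 input combinations, 7 give g6 = 1 and 9 give g6 = 0.

7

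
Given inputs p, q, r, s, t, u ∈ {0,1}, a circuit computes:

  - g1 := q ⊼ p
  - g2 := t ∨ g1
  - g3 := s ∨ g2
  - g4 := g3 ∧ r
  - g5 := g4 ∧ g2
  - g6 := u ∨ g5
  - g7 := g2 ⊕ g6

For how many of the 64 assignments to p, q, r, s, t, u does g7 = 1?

g7 = g2 ⊕ g6 must be 1, so g2 and g6 differ.
Enumerating the 64 input combinations, 18 give g7 = 1 and 46 give g7 = 0.

18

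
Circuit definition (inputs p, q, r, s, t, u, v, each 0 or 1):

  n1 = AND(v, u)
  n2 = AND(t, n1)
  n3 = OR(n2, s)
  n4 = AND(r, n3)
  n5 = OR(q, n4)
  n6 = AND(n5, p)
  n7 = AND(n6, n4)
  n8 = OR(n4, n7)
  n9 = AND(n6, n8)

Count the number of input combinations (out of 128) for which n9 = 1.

18

n9 = AND(n6, n8) must be 1, so both n6 = 1 and n8 = 1.
n6 = AND(n5, p) must be 1, so both n5 = 1 and p = 1.
Enumerating the 128 input combinations, 18 give n9 = 1 and 110 give n9 = 0.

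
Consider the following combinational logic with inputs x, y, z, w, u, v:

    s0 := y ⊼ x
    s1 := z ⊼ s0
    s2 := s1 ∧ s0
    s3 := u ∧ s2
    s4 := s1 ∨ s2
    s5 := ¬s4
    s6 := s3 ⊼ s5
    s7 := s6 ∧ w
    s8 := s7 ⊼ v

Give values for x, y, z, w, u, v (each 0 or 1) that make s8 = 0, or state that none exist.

s8 = s7 ⊼ v must be 0, so both s7 = 1 and v = 1.
Check with x=1, y=1, z=0, w=1, u=1, v=1:
s0 = y ⊼ x = 1 ⊼ 1 = 0
s1 = z ⊼ s0 = 0 ⊼ 0 = 1
s2 = s1 ∧ s0 = 1 ∧ 0 = 0
s3 = u ∧ s2 = 1 ∧ 0 = 0
s4 = s1 ∨ s2 = 1 ∨ 0 = 1
s5 = ¬s4 = ¬1 = 0
s6 = s3 ⊼ s5 = 0 ⊼ 0 = 1
s7 = s6 ∧ w = 1 ∧ 1 = 1
s8 = s7 ⊼ v = 1 ⊼ 1 = 0
So s8 = 0 as required.

x=1, y=1, z=0, w=1, u=1, v=1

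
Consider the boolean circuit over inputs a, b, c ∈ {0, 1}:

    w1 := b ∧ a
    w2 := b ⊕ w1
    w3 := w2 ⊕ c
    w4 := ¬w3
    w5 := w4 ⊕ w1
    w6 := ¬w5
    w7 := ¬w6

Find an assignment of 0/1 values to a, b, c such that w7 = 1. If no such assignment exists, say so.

a=1, b=0, c=0

w7 = ¬w6 must be 1, so w6 = 0.
w6 = ¬w5 must be 0, so w5 = 1.
w5 = w4 ⊕ w1 must be 1, so w4 and w1 differ.
Check with a=1, b=0, c=0:
w1 = b ∧ a = 0 ∧ 1 = 0
w2 = b ⊕ w1 = 0 ⊕ 0 = 0
w3 = w2 ⊕ c = 0 ⊕ 0 = 0
w4 = ¬w3 = ¬0 = 1
w5 = w4 ⊕ w1 = 1 ⊕ 0 = 1
w6 = ¬w5 = ¬1 = 0
w7 = ¬w6 = ¬0 = 1
So w7 = 1 as required.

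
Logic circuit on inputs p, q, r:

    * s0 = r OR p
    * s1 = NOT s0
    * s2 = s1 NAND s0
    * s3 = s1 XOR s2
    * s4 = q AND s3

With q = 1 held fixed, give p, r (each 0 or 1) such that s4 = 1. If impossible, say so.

p=1, r=0

s4 = q AND s3 must be 1, so both q = 1 and s3 = 1.
s3 = s1 XOR s2 must be 1, so s1 and s2 differ.
Check with q = 1 and p=1, r=0:
s0 = r OR p = 0 OR 1 = 1
s1 = NOT s0 = NOT 1 = 0
s2 = s1 NAND s0 = 0 NAND 1 = 1
s3 = s1 XOR s2 = 0 XOR 1 = 1
s4 = q AND s3 = 1 AND 1 = 1
So s4 = 1.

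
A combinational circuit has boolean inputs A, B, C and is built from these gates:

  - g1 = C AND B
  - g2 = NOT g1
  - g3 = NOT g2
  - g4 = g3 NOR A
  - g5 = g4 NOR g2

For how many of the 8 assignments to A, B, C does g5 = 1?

2

g5 = g4 NOR g2 must be 1, so both g4 = 0 and g2 = 0.
g4 = g3 NOR A must be 0, so at least one of g3, A is 1.
Satisfying assignments:
  A=0, B=1, C=1
  A=1, B=1, C=1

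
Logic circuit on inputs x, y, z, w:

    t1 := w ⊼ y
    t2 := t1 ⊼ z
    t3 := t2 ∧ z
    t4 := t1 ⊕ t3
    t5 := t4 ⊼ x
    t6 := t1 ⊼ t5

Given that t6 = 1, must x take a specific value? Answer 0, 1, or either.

Both values of x occur among assignments with t6 = 1:
  x=0: x=0, y=1, z=0, w=1
  x=1: x=1, y=0, z=0, w=0

either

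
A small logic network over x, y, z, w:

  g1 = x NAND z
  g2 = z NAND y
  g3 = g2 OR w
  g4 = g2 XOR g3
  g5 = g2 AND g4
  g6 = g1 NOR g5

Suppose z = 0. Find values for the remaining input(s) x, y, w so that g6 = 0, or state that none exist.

x=0 y=1 w=0

g6 = g1 NOR g5 must be 0, so at least one of g1, g5 is 1.
Check with z = 0 and x=0, y=1, w=0:
g1 = x NAND z = 0 NAND 0 = 1
g2 = z NAND y = 0 NAND 1 = 1
g3 = g2 OR w = 1 OR 0 = 1
g4 = g2 XOR g3 = 1 XOR 1 = 0
g5 = g2 AND g4 = 1 AND 0 = 0
g6 = g1 NOR g5 = 1 NOR 0 = 0
So g6 = 0.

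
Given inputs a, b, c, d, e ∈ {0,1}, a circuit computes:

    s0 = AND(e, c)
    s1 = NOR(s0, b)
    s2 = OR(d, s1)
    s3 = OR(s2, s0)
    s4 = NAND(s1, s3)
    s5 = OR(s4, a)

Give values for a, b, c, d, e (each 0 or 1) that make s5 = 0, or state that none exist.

a=0, b=0, c=0, d=1, e=1

s5 = OR(s4, a) must be 0, so both s4 = 0 and a = 0.
s4 = NAND(s1, s3) must be 0, so both s1 = 1 and s3 = 1.
Check with a=0, b=0, c=0, d=1, e=1:
s0 = AND(e, c) = AND(1, 0) = 0
s1 = NOR(s0, b) = NOR(0, 0) = 1
s2 = OR(d, s1) = OR(1, 1) = 1
s3 = OR(s2, s0) = OR(1, 0) = 1
s4 = NAND(s1, s3) = NAND(1, 1) = 0
s5 = OR(s4, a) = OR(0, 0) = 0
So s5 = 0 as required.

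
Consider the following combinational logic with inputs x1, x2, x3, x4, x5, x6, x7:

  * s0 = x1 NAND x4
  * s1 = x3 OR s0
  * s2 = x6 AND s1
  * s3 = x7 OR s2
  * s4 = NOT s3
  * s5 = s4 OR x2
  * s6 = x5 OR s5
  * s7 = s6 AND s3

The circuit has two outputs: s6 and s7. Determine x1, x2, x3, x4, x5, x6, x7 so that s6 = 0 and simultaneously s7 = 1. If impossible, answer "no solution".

no solution exists

Across all 128 input combinations, none give both s6 = 0 and s7 = 1.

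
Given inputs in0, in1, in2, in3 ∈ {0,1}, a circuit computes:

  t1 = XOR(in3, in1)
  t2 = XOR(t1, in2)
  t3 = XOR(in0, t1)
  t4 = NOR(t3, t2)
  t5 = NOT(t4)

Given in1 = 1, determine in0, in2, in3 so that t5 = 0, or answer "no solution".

in0=1, in2=1, in3=0

Check with in1 = 1 and in0=1, in2=1, in3=0:
t1 = XOR(in3, in1) = XOR(0, 1) = 1
t2 = XOR(t1, in2) = XOR(1, 1) = 0
t3 = XOR(in0, t1) = XOR(1, 1) = 0
t4 = NOR(t3, t2) = NOR(0, 0) = 1
t5 = NOT(t4) = NOT 1 = 0
So t5 = 0.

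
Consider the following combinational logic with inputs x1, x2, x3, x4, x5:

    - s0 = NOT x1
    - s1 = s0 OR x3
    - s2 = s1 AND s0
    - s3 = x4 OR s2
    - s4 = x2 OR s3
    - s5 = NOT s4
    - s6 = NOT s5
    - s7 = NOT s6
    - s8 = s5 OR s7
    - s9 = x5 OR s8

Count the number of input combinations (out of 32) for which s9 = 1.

s9 = x5 OR s8 must be 1, so at least one of x5, s8 is 1.
Enumerating the 32 input combinations, 18 give s9 = 1 and 14 give s9 = 0.

18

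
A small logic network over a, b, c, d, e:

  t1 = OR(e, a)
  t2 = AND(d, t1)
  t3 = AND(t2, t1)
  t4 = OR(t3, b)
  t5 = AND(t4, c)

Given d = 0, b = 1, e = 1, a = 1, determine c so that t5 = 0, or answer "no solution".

Check with d = 0, b = 1, e = 1, a = 1 and c=0:
t1 = OR(e, a) = OR(1, 1) = 1
t2 = AND(d, t1) = AND(0, 1) = 0
t3 = AND(t2, t1) = AND(0, 1) = 0
t4 = OR(t3, b) = OR(0, 1) = 1
t5 = AND(t4, c) = AND(1, 0) = 0
So t5 = 0.

c=0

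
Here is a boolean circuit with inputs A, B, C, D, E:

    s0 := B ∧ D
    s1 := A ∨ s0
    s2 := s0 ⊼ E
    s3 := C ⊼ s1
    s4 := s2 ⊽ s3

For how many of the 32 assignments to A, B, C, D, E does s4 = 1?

2

s4 = s2 ⊽ s3 must be 1, so both s2 = 0 and s3 = 0.
Satisfying assignments:
  A=0, B=1, C=1, D=1, E=1
  A=1, B=1, C=1, D=1, E=1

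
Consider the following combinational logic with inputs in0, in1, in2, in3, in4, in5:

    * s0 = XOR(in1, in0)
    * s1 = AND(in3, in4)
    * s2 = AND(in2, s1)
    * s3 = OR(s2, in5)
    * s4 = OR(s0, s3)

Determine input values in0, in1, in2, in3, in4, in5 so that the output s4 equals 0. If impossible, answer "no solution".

Check with in0=0, in1=0, in2=0, in3=1, in4=1, in5=0:
s0 = XOR(in1, in0) = XOR(0, 0) = 0
s1 = AND(in3, in4) = AND(1, 1) = 1
s2 = AND(in2, s1) = AND(0, 1) = 0
s3 = OR(s2, in5) = OR(0, 0) = 0
s4 = OR(s0, s3) = OR(0, 0) = 0
So s4 = 0 as required.

in0=0, in1=0, in2=0, in3=1, in4=1, in5=0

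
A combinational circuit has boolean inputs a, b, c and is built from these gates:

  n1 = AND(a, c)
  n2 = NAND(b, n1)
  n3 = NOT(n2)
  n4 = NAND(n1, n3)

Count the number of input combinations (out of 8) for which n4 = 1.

7

n4 = NAND(n1, n3) must be 1, so at least one of n1, n3 is 0.
Enumerating the 8 input combinations, 7 give n4 = 1 and 1 give n4 = 0.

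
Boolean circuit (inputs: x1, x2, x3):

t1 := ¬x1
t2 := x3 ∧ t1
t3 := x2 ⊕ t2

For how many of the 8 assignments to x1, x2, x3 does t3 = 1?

4

t3 = x2 ⊕ t2 must be 1, so x2 and t2 differ.
Satisfying assignments:
  x1=0, x2=0, x3=1
  x1=0, x2=1, x3=0
  x1=1, x2=1, x3=0
  x1=1, x2=1, x3=1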